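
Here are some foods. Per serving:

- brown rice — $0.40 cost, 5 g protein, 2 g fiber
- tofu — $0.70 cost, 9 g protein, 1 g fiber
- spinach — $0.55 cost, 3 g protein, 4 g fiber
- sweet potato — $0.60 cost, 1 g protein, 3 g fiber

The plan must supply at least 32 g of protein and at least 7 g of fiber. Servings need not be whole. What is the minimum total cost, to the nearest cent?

With two linear requirements the optimum uses one or two foods; enumerate the corners.
brown rice only: max(32/5, 7/2) = 6.4 servings → $2.56.
tofu only: max(32/9, 7/1) = 7 servings → $4.90.
spinach only: max(32/3, 7/4) = 10.67 servings → $5.87.
sweet potato only: max(32/1, 7/3) = 32 servings → $19.20.
brown rice + tofu with both tight: 2.385 servings and 2.231 servings → $2.52.
brown rice + spinach: intersection lies outside the first quadrant.
brown rice + sweet potato with both targets exact would need a negative amount; discard.
tofu + spinach with both tight: 3.242 servings and 0.9394 servings → $2.79.
tofu + sweet potato with both tight: 3.423 servings and 1.192 servings → $3.11.
spinach + sweet potato: the both-tight solution has a negative serving — not a feasible corner.
So the least-cost plan costs $2.52.

$2.52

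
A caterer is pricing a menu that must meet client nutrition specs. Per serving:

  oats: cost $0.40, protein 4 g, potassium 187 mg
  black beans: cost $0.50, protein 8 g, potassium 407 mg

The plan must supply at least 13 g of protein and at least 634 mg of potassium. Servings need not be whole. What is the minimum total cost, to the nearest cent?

$0.81

With two linear requirements the optimum uses one or two foods; enumerate the corners.
oats only: max(13/4, 634/187) = 3.39 servings → $1.36.
black beans only: max(13/8, 634/407) = 1.625 servings → $0.81.
oats + black beans with both tight: 1.659 servings and 0.7955 servings → $1.06.
The minimum over all feasible corners is $0.81.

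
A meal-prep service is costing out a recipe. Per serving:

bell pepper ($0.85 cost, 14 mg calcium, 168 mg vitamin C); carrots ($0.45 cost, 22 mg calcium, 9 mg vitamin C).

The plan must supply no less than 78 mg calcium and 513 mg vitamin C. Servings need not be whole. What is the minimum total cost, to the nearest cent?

$3.27

Compare the cost at each extreme point of the feasible region.
bell pepper only: max(78/14, 513/168) = 5.571 servings → $4.74.
carrots only: max(78/22, 513/9) = 57 servings → $25.65.
bell pepper + carrots with both tight: 2.965 servings and 1.659 servings → $3.27.
So the least-cost plan costs $3.27.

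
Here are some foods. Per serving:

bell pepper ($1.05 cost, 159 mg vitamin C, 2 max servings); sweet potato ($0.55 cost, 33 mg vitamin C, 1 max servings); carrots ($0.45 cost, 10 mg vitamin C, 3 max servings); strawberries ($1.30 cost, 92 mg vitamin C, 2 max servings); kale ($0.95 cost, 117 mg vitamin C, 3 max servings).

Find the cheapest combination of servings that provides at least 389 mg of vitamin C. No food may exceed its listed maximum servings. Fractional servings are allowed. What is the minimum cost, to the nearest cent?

Cost per mg of vitamin C: bell pepper $0.0066, kale $0.0081, strawberries $0.0141, sweet potato $0.0167, carrots $0.0450.
Take 2 servings of bell pepper: +318.0 mg vitamin C for $2.10 (total $2.10, still need 71.0 mg).
Take 0.6068 servings of kale: +71.0 mg vitamin C for $0.58 (total $2.68, still need 0.0 mg).
Greedy by cheapest-per-mg is optimal for a single linear constraint, so the minimum cost is $2.68.

$2.68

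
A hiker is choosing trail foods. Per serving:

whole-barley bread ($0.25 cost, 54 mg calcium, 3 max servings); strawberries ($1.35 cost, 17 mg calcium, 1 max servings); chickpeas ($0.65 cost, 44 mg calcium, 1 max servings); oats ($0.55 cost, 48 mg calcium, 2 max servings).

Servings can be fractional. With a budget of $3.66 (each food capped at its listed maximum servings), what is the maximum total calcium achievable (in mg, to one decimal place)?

Calcium per dollar: whole-barley bread 216, oats 87.27, chickpeas 67.69, strawberries 12.59.
Take 3 servings of whole-barley bread: spends $0.75, +162.0 mg calcium (running total 162.0 mg).
Take 2 servings of oats: spends $1.10, +96.0 mg calcium (running total 258.0 mg).
Take 1 serving of chickpeas: spends $0.65, +44.0 mg calcium (running total 302.0 mg).
Take 0.8593 servings of strawberries: spends $1.16, +14.6 mg calcium (running total 316.6 mg).
Greedy by best ratio exhausts the cost allowance optimally: 316.6 mg.

316.6 mg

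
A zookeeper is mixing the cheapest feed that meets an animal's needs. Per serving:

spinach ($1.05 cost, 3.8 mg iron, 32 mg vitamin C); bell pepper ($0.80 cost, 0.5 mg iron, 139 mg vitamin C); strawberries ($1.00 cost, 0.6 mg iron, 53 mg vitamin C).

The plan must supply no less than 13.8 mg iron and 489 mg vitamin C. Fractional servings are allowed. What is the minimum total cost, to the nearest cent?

$5.64

Two binding constraints pin down two serving amounts, so the optimal mix uses at most two foods. The candidates are each food alone (scaled to the tighter of iron/vitamin C) and each pair with both constraints tight.
spinach only: max(13.8/3.8, 489/32) = 15.28 servings → $16.05.
bell pepper only: max(13.8/0.5, 489/139) = 27.6 servings → $22.08.
strawberries only: max(13.8/0.6, 489/53) = 23 servings → $23.00.
spinach + bell pepper with both tight: 3.268 servings and 2.766 servings → $5.64.
spinach + strawberries with both tight: 2.404 servings and 7.775 servings → $10.30.
bell pepper + strawberries: the both-tight solution has a negative serving — not a feasible corner.
The minimum over all feasible corners is $5.64.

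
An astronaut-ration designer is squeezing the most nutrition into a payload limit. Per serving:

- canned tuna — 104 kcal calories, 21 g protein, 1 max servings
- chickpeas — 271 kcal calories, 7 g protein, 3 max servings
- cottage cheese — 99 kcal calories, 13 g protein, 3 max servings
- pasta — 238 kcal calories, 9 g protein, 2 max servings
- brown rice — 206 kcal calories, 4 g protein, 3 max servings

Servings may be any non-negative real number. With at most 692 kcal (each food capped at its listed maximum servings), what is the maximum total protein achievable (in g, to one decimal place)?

71.0 g

Protein per kcal: canned tuna 0.2019, cottage cheese 0.1313, pasta 0.03782, chickpeas 0.02583, brown rice 0.01942.
Take 1 serving of canned tuna: uses 104 kcal, +21.0 g protein (running total 21.0 g).
Take 3 servings of cottage cheese: uses 297 kcal, +39.0 g protein (running total 60.0 g).
Take 1.223 servings of pasta: uses 291 kcal, +11.0 g protein (running total 71.0 g).
Filling greedily by protein-per-kcal is optimal for one linear limit, giving 71.0 g.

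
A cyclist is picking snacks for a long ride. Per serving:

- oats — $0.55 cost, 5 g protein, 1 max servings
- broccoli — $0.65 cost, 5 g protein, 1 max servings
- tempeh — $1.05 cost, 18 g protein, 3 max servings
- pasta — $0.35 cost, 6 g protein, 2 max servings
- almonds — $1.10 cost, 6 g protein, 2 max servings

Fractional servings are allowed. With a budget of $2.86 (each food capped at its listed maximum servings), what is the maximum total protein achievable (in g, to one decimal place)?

49.0 g

Protein per dollar: tempeh 17.14, pasta 17.14, oats 9.091, broccoli 7.692, almonds 5.455.
Take 2.724 servings of tempeh: spends $2.86, +49.0 g protein (running total 49.0 g).
Filling greedily by protein-per-dollar is optimal for one linear limit, giving 49.0 g.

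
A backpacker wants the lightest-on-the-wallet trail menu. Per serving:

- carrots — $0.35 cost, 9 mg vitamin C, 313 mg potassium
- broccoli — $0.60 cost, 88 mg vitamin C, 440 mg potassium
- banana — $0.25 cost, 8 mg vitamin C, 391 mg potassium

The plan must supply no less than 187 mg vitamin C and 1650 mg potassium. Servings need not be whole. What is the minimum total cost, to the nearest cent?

$1.67

carrots only: max(187/9, 1650/313) = 20.78 servings → $7.27.
broccoli only: max(187/88, 1650/440) = 3.75 servings → $2.25.
banana only: max(187/8, 1650/391) = 23.38 servings → $5.84.
carrots + broccoli with both tight: 2.668 servings and 1.852 servings → $2.05.
carrots + banana: intersection lies outside the first quadrant.
broccoli + banana with both tight: 1.94 servings and 2.037 servings → $1.67.
Cheapest feasible corner: $1.67.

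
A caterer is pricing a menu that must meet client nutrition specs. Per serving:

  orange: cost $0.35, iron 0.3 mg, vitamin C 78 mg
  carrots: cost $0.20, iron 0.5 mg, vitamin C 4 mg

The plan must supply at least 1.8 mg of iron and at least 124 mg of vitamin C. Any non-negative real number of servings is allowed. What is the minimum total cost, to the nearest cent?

orange only: max(1.8/0.3, 124/78) = 6 servings → $2.10.
carrots only: max(1.8/0.5, 124/4) = 31 servings → $6.20.
orange + carrots with both tight: 1.45 servings and 2.73 servings → $1.05.
The minimum over all feasible corners is $1.05.

$1.05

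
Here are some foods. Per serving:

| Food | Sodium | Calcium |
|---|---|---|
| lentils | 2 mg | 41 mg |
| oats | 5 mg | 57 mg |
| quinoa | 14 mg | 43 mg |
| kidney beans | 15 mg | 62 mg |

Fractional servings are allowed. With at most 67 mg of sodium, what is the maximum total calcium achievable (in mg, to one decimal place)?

1373.5 mg

Calcium per mg sodium: lentils 20.5, oats 11.4, kidney beans 4.133, quinoa 3.071.
With no serving limits, spend the whole sodium allowance on lentils: 67 mg / 2 mg × 41 mg = 1373.5 mg.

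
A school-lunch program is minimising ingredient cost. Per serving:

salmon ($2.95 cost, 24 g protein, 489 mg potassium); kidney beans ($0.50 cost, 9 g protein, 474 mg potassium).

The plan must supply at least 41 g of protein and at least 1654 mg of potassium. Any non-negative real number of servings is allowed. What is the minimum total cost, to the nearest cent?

Compare the cost at each extreme point of the feasible region.
salmon only: max(41/24, 1654/489) = 3.382 servings → $9.98.
kidney beans only: max(41/9, 1654/474) = 4.556 servings → $2.28.
salmon + kidney beans with both tight: 0.652 servings and 2.817 servings → $3.33.
The minimum over all feasible corners is $2.28.

$2.28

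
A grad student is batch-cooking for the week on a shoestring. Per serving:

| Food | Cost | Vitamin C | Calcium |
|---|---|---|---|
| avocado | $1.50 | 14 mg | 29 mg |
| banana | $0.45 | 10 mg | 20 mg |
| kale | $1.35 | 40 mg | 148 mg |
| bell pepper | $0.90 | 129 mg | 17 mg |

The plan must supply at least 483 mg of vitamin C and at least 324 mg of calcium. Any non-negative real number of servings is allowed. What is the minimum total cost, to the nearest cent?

$5.32

At the optimum either one food covers both requirements or two foods hit both targets exactly; no other combination can be cheaper.
avocado only: max(483/14, 324/29) = 34.5 servings → $51.75.
banana only: max(483/10, 324/20) = 48.3 servings → $21.73.
kale only: max(483/40, 324/148) = 12.07 servings → $16.30.
bell pepper only: max(483/129, 324/17) = 19.06 servings → $17.15.
avocado + banana with both targets exact would need a negative amount; discard.
avocado + kale: the both-tight solution has a negative serving — not a feasible corner.
avocado + bell pepper with both tight: 9.587 servings and 2.704 servings → $16.81.
banana + kale: the both-tight solution has a negative serving — not a feasible corner.
banana + bell pepper with both tight: 13.94 servings and 2.664 servings → $8.67.
kale + bell pepper with both tight: 1.824 servings and 3.179 servings → $5.32.
So the least-cost plan costs $5.32.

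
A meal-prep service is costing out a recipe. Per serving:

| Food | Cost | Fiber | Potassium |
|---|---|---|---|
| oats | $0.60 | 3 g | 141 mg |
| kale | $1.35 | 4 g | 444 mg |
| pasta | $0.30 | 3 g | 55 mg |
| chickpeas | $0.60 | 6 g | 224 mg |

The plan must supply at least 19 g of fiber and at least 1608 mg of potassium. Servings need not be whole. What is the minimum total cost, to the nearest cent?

$4.31

oats only: max(19/3, 1608/141) = 11.4 servings → $6.84.
kale only: max(19/4, 1608/444) = 4.75 servings → $6.41.
pasta only: max(19/3, 1608/55) = 29.24 servings → $8.77.
chickpeas only: max(19/6, 1608/224) = 7.179 servings → $4.31.
oats + kale with both tight: 2.609 servings and 2.793 servings → $5.34.
oats + pasta: intersection lies outside the first quadrant.
oats + chickpeas with both targets exact would need a negative amount; discard.
kale + pasta with both tight: 3.398 servings and 1.802 servings → $5.13.
kale + chickpeas with both tight: 3.05 servings and 1.133 servings → $4.80.
pasta + chickpeas: the both-tight solution has a negative serving — not a feasible corner.
So the least-cost plan costs $4.31.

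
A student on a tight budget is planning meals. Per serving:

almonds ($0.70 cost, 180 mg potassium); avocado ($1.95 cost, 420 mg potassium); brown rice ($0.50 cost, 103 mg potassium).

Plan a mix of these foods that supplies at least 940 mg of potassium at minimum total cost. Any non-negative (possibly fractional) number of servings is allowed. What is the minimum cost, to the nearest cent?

Cost per mg of potassium: almonds $0.0039, avocado $0.0046, brown rice $0.0049.
With no serving limits, use only almonds: 940 mg / 180 mg = 5.222 servings × $0.70 = $3.66.

$3.66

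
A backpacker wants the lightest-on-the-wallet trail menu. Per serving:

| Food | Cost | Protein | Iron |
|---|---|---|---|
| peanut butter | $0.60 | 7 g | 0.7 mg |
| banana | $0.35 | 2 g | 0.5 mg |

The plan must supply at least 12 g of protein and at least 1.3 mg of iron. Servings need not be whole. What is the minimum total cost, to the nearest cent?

An LP optimum is at a vertex; with two nutrient constraints at most two foods are used. Check each candidate.
peanut butter only: max(12/7, 1.3/0.7) = 1.857 servings → $1.11.
banana only: max(12/2, 1.3/0.5) = 6 servings → $2.10.
peanut butter + banana with both tight: 1.619 servings and 0.3333 servings → $1.09.
Cheapest feasible corner: $1.09.

$1.09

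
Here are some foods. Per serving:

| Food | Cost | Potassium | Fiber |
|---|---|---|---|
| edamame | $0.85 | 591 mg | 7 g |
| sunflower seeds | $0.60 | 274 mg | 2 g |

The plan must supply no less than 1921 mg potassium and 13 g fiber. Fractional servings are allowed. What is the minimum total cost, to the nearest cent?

$2.76

For a min-cost LP with two ≥-constraints, a basic feasible solution has at most two positive variables.
edamame only: max(1921/591, 13/7) = 3.25 servings → $2.76.
sunflower seeds only: max(1921/274, 13/2) = 7.011 servings → $4.21.
edamame + sunflower seeds: the both-tight solution has a negative serving — not a feasible corner.
So the least-cost plan costs $2.76.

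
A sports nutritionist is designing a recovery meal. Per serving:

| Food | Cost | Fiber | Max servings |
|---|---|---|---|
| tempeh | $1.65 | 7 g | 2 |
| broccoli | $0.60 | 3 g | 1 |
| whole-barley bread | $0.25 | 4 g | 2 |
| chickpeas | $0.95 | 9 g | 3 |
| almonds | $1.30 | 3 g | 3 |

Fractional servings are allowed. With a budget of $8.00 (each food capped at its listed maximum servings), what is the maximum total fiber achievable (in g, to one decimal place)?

Fiber per dollar: whole-barley bread 16, chickpeas 9.474, broccoli 5, tempeh 4.242, almonds 2.308.
Take 2 servings of whole-barley bread: spends $0.50, +8.0 g fiber (running total 8.0 g).
Take 3 servings of chickpeas: spends $2.85, +27.0 g fiber (running total 35.0 g).
Take 1 serving of broccoli: spends $0.60, +3.0 g fiber (running total 38.0 g).
Take 2 servings of tempeh: spends $3.30, +14.0 g fiber (running total 52.0 g).
Take 0.5769 servings of almonds: spends $0.75, +1.7 g fiber (running total 53.7 g).
Greedy by best ratio exhausts the cost allowance optimally: 53.7 g.

53.7 g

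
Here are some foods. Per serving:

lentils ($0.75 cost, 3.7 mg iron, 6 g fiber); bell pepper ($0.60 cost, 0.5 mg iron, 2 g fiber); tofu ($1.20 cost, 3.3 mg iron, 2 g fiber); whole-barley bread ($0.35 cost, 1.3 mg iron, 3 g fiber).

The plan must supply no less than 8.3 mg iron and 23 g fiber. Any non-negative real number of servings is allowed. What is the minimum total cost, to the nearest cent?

$2.68

Compare the cost at each extreme point of the feasible region.
lentils only: max(8.3/3.7, 23/6) = 3.833 servings → $2.88.
bell pepper only: max(8.3/0.5, 23/2) = 16.6 servings → $9.96.
tofu only: max(8.3/3.3, 23/2) = 11.5 servings → $13.80.
whole-barley bread only: max(8.3/1.3, 23/3) = 7.667 servings → $2.68.
lentils + bell pepper with both tight: 1.159 servings and 8.023 servings → $5.68.
lentils + tofu with both targets exact would need a negative amount; discard.
lentils + whole-barley bread with both targets exact would need a negative amount; discard.
bell pepper + tofu with both tight: 10.59 servings and 0.9107 servings → $7.45.
bell pepper + whole-barley bread with both tight: 4.545 servings and 4.636 servings → $4.35.
tofu + whole-barley bread with both targets exact would need a negative amount; discard.
The minimum over all feasible corners is $2.68.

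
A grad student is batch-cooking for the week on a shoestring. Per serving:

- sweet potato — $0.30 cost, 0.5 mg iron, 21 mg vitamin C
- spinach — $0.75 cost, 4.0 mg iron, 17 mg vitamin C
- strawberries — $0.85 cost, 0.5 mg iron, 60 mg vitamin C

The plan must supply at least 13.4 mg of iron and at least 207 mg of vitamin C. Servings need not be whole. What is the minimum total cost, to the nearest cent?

A basic optimal solution has at most two foods positive. Try each food alone and each pair with both targets met exactly.
sweet potato only: max(13.4/0.5, 207/21) = 26.8 servings → $8.04.
spinach only: max(13.4/4.0, 207/17) = 12.18 servings → $9.13.
strawberries only: max(13.4/0.5, 207/60) = 26.8 servings → $22.78.
sweet potato + spinach with both tight: 7.95 servings and 2.356 servings → $4.15.
sweet potato + strawberries: the both-tight solution has a negative serving — not a feasible corner.
spinach + strawberries with both tight: 3.026 servings and 2.593 servings → $4.47.
Cheapest feasible corner: $4.15.

$4.15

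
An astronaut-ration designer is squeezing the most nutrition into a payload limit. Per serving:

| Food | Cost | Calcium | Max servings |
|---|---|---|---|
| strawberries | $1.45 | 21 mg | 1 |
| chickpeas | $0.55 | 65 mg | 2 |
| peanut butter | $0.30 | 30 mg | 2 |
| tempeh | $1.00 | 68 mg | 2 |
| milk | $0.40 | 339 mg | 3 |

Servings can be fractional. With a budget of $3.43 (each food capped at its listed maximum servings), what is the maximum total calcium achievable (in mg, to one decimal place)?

Calcium per dollar: milk 847.5, chickpeas 118.2, peanut butter 100, tempeh 68, strawberries 14.48.
Take 3 servings of milk: spends $1.20, +1017.0 mg calcium (running total 1017.0 mg).
Take 2 servings of chickpeas: spends $1.10, +130.0 mg calcium (running total 1147.0 mg).
Take 2 servings of peanut butter: spends $0.60, +60.0 mg calcium (running total 1207.0 mg).
Take 0.53 servings of tempeh: spends $0.53, +36.0 mg calcium (running total 1243.0 mg).
Filling greedily by calcium-per-dollar is optimal for one linear limit, giving 1243.0 mg.

1243.0 mg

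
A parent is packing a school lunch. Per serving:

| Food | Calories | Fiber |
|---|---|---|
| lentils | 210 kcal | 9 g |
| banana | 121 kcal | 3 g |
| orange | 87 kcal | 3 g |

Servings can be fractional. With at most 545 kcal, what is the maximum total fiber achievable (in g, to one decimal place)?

23.4 g

Fiber per kcal: lentils 0.04286, orange 0.03448, banana 0.02479.
With no serving limits, spend the whole calories allowance on lentils: 545 kcal / 210 kcal × 9 g = 23.4 g.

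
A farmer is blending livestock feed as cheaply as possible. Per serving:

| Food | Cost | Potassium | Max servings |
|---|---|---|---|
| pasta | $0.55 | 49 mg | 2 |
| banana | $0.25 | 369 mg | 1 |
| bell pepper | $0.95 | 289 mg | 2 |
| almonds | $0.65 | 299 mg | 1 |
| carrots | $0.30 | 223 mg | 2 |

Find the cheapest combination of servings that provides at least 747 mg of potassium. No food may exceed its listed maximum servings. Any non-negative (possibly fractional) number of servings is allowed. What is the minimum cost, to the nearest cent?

Cost per mg of potassium: banana $0.0007, carrots $0.0013, almonds $0.0022, bell pepper $0.0033, pasta $0.0112.
Take 1 serving of banana: +369.0 mg potassium for $0.25 (total $0.25, still need 378.0 mg).
Take 1.695 servings of carrots: +378.0 mg potassium for $0.51 (total $0.76, still need 0.0 mg).
Greedy by cheapest-per-mg is optimal for a single linear constraint, so the minimum cost is $0.76.

$0.76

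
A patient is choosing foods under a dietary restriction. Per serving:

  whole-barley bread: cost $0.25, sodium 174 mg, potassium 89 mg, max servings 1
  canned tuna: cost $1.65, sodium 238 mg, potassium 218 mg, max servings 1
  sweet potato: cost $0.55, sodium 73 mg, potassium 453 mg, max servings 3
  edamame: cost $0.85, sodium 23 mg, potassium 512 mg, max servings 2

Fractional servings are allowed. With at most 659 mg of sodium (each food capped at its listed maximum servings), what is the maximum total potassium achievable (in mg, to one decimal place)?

2680.8 mg

Potassium per mg sodium: edamame 22.26, sweet potato 6.205, canned tuna 0.916, whole-barley bread 0.5115.
Take 2 servings of edamame: uses 46 mg sodium, +1024.0 mg potassium (running total 1024.0 mg).
Take 3 servings of sweet potato: uses 219 mg sodium, +1359.0 mg potassium (running total 2383.0 mg).
Take 1 serving of canned tuna: uses 238 mg sodium, +218.0 mg potassium (running total 2601.0 mg).
Take 0.8966 servings of whole-barley bread: uses 156 mg sodium, +79.8 mg potassium (running total 2680.8 mg).
Greedy by best ratio exhausts the sodium allowance optimally: 2680.8 mg.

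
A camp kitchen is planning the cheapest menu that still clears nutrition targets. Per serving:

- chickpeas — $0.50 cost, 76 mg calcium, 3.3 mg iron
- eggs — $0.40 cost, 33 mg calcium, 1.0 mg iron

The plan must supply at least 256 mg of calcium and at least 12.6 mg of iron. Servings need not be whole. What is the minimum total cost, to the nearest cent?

$1.91

Minimising a linear cost over {calcium ≥ 256, iron ≥ 12.6, servings ≥ 0} — the optimum is at a vertex, using one or two foods.
chickpeas only: max(256/76, 12.6/3.3) = 3.818 servings → $1.91.
eggs only: max(256/33, 12.6/1.0) = 12.6 servings → $5.04.
chickpeas + eggs with both targets exact would need a negative amount; discard.
So the least-cost plan costs $1.91.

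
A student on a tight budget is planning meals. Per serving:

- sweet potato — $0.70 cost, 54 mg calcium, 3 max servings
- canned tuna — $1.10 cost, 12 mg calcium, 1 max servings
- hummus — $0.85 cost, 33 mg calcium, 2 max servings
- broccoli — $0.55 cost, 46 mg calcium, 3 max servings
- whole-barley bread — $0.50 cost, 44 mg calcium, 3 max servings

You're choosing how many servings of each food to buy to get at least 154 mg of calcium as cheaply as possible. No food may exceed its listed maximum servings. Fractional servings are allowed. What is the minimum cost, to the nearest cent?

Cost per mg of calcium: whole-barley bread $0.0114, broccoli $0.0120, sweet potato $0.0130, hummus $0.0258, canned tuna $0.0917.
Take 3 servings of whole-barley bread: +132.0 mg calcium for $1.50 (total $1.50, still need 22.0 mg).
Take 0.4783 servings of broccoli: +22.0 mg calcium for $0.26 (total $1.76, still need 0.0 mg).
Filling from the cheapest source first is optimal under one linear minimum: $1.76.

$1.76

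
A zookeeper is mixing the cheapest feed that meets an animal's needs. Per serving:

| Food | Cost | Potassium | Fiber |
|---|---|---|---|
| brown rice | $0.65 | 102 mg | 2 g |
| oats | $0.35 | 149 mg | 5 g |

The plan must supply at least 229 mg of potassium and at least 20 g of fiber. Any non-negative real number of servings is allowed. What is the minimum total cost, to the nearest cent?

$1.40

Minimising a linear cost over {potassium ≥ 229, fiber ≥ 20, servings ≥ 0} — the optimum is at a vertex, using one or two foods.
brown rice only: max(229/102, 20/2) = 10 servings → $6.50.
oats only: max(229/149, 20/5) = 4 servings → $1.40.
brown rice + oats: the both-tight solution has a negative serving — not a feasible corner.
The minimum over all feasible corners is $1.40.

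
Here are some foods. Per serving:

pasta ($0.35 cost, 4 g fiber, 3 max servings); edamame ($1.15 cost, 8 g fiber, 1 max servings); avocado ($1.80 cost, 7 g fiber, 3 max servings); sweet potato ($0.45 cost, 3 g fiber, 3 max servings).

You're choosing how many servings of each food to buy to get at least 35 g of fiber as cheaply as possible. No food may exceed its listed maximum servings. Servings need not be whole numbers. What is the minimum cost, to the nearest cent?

Cost per g of fiber: pasta $0.0875, edamame $0.1437, sweet potato $0.1500, avocado $0.2571.
Take 3 servings of pasta: +12.0 g fiber for $1.05 (total $1.05, still need 23.0 g).
Take 1 serving of edamame: +8.0 g fiber for $1.15 (total $2.20, still need 15.0 g).
Take 3 servings of sweet potato: +9.0 g fiber for $1.35 (total $3.55, still need 6.0 g).
Take 0.8571 servings of avocado: +6.0 g fiber for $1.54 (total $5.09, still need 0.0 g).
Filling from the cheapest source first is optimal under one linear minimum: $5.09.

$5.09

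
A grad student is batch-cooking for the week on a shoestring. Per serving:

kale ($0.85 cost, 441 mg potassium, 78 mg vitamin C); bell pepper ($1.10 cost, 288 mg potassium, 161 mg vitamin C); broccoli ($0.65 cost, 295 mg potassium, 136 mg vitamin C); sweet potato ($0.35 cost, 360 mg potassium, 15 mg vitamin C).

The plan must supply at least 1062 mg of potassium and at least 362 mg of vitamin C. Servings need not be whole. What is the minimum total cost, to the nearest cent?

$1.97

With two linear requirements the optimum uses one or two foods; enumerate the corners.
kale only: max(1062/441, 362/78) = 4.641 servings → $3.94.
bell pepper only: max(1062/288, 362/161) = 3.688 servings → $4.06.
broccoli only: max(1062/295, 362/136) = 3.6 servings → $2.34.
sweet potato only: max(1062/360, 362/15) = 24.13 servings → $8.45.
kale + bell pepper with both tight: 1.375 servings and 1.582 servings → $2.91.
kale + broccoli with both tight: 1.018 servings and 2.078 servings → $2.22.
kale + sweet potato with both targets exact would need a negative amount; discard.
bell pepper + broccoli: the both-tight solution has a negative serving — not a feasible corner.
bell pepper + sweet potato with both tight: 2.133 servings and 1.244 servings → $2.78.
broccoli + sweet potato with both tight: 2.569 servings and 0.8452 servings → $1.97.
Cheapest feasible corner: $1.97.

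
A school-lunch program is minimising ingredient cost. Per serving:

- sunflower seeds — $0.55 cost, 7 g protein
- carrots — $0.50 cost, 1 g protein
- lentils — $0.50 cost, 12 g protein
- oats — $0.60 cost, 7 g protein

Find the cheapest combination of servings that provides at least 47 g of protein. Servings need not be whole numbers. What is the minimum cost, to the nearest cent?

Cost per g of protein: lentils $0.0417, sunflower seeds $0.0786, oats $0.0857, carrots $0.5000.
With no serving limits, use only lentils: 47 g / 12 g = 3.917 servings × $0.50 = $1.96.

$1.96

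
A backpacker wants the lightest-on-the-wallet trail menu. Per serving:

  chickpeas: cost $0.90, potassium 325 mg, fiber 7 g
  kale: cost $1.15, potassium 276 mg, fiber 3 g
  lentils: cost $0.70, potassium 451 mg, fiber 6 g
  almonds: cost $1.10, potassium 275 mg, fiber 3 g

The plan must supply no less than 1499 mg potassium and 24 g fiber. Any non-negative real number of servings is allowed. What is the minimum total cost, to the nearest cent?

At the optimum either one food covers both requirements or two foods hit both targets exactly; no other combination can be cheaper.
chickpeas only: max(1499/325, 24/7) = 4.612 servings → $4.15.
kale only: max(1499/276, 24/3) = 8 servings → $9.20.
lentils only: max(1499/451, 24/6) = 4 servings → $2.80.
almonds only: max(1499/275, 24/3) = 8 servings → $8.80.
chickpeas + kale with both tight: 2.223 servings and 2.814 servings → $5.24.
chickpeas + lentils with both tight: 1.516 servings and 2.231 servings → $2.93.
chickpeas + almonds with both tight: 2.214 servings and 2.835 servings → $5.11.
kale + lentils with both targets exact would need a negative amount; discard.
kale + almonds with both targets exact would need a negative amount; discard.
lentils + almonds: intersection lies outside the first quadrant.
The minimum over all feasible corners is $2.80.

$2.80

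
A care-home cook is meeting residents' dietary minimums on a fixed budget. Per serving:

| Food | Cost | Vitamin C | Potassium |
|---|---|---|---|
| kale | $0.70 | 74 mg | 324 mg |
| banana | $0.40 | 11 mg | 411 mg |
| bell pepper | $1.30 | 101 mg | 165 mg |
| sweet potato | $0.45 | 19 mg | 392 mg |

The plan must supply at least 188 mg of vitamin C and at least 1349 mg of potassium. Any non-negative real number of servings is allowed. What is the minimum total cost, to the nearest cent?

At the optimum either one food covers both requirements or two foods hit both targets exactly; no other combination can be cheaper.
kale only: max(188/74, 1349/324) = 4.164 servings → $2.91.
banana only: max(188/11, 1349/411) = 17.09 servings → $6.84.
bell pepper only: max(188/101, 1349/165) = 8.176 servings → $10.63.
sweet potato only: max(188/19, 1349/392) = 9.895 servings → $4.45.
kale + banana with both tight: 2.325 servings and 1.449 servings → $2.21.
kale + bell pepper: the both-tight solution has a negative serving — not a feasible corner.
kale + sweet potato with both tight: 2.103 servings and 1.703 servings → $2.24.
banana + bell pepper with both tight: 2.651 servings and 1.573 servings → $3.10.
banana + sweet potato with both targets exact would need a negative amount; discard.
bell pepper + sweet potato with both tight: 1.318 servings and 2.886 servings → $3.01.
Cheapest feasible corner: $2.21.

$2.21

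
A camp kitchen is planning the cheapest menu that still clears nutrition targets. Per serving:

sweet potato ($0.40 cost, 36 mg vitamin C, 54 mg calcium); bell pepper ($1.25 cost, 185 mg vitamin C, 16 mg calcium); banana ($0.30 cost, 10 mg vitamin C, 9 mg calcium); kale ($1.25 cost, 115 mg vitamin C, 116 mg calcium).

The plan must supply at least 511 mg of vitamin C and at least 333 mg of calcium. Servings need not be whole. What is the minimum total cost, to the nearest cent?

Minimising a linear cost over {vitamin C ≥ 511, calcium ≥ 333, servings ≥ 0} — the optimum is at a vertex, using one or two foods.
sweet potato only: max(511/36, 333/54) = 14.19 servings → $5.68.
bell pepper only: max(511/185, 333/16) = 20.81 servings → $26.02.
banana only: max(511/10, 333/9) = 51.1 servings → $15.33.
kale only: max(511/115, 333/116) = 4.443 servings → $5.55.
sweet potato + bell pepper with both tight: 5.675 servings and 1.658 servings → $4.34.
sweet potato + banana: the both-tight solution has a negative serving — not a feasible corner.
sweet potato + kale with both targets exact would need a negative amount; discard.
bell pepper + banana with both tight: 0.8432 servings and 35.5 servings → $11.70.
bell pepper + kale with both tight: 1.069 servings and 2.723 servings → $4.74.
banana + kale: intersection lies outside the first quadrant.
Cheapest feasible corner: $4.34.

$4.34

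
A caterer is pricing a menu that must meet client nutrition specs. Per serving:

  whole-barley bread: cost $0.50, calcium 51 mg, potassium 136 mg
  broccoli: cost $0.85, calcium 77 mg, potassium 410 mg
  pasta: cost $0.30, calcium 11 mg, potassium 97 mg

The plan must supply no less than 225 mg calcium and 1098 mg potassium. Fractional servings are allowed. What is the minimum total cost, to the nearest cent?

With two linear requirements the optimum uses one or two foods; enumerate the corners.
whole-barley bread only: max(225/51, 1098/136) = 8.074 servings → $4.04.
broccoli only: max(225/77, 1098/410) = 2.922 servings → $2.48.
pasta only: max(225/11, 1098/97) = 20.45 servings → $6.14.
whole-barley bread + broccoli with both tight: 0.7381 servings and 2.433 servings → $2.44.
whole-barley bread + pasta with both tight: 2.824 servings and 7.36 servings → $3.62.
broccoli + pasta: the both-tight solution has a negative serving — not a feasible corner.
The minimum over all feasible corners is $2.44.

$2.44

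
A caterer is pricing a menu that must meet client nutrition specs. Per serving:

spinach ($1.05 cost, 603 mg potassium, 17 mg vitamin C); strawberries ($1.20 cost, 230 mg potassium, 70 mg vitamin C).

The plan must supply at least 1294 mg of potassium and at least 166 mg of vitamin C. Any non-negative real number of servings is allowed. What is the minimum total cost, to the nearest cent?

$3.88

spinach only: max(1294/603, 166/17) = 9.765 servings → $10.25.
strawberries only: max(1294/230, 166/70) = 5.626 servings → $6.75.
spinach + strawberries with both tight: 1.368 servings and 2.039 servings → $3.88.
Cheapest feasible corner: $3.88.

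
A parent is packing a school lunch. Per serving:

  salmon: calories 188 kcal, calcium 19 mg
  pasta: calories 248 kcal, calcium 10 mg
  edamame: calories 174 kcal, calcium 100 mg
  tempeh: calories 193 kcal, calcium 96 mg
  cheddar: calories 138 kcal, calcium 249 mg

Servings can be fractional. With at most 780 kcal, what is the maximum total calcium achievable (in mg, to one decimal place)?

1407.4 mg

Calcium per kcal: cheddar 1.804, edamame 0.5747, tempeh 0.4974, salmon 0.1011, pasta 0.04032.
With no serving limits, spend the whole calories allowance on cheddar: 780 kcal / 138 kcal × 249 mg = 1407.4 mg.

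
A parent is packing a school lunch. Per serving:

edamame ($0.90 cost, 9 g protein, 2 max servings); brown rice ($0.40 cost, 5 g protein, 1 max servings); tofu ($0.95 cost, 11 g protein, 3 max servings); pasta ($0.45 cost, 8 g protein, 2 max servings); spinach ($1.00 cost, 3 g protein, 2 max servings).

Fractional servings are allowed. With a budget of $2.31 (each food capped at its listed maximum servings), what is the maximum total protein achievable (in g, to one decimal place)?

Protein per dollar: pasta 17.78, brown rice 12.5, tofu 11.58, edamame 10, spinach 3.
Take 2 servings of pasta: spends $0.90, +16.0 g protein (running total 16.0 g).
Take 1 serving of brown rice: spends $0.40, +5.0 g protein (running total 21.0 g).
Take 1.063 servings of tofu: spends $1.01, +11.7 g protein (running total 32.7 g).
Greedy by best ratio exhausts the cost allowance optimally: 32.7 g.

32.7 g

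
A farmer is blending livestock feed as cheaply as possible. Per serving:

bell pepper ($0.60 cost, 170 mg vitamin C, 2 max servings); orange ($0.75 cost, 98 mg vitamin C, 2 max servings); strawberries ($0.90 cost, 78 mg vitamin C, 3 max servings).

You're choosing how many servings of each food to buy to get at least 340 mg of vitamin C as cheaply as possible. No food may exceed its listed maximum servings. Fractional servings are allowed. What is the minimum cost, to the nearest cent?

$1.20

Cost per mg of vitamin C: bell pepper $0.0035, orange $0.0077, strawberries $0.0115.
Take 2 servings of bell pepper: +340.0 mg vitamin C for $1.20 (total $1.20, still need 0.0 mg).
Filling from the cheapest source first is optimal under one linear minimum: $1.20.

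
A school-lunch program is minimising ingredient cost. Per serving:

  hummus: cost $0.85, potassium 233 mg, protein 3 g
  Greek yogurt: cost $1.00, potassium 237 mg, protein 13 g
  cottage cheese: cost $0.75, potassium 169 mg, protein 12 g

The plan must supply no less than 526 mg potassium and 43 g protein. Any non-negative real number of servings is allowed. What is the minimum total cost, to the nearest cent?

hummus only: max(526/233, 43/3) = 14.33 servings → $12.18.
Greek yogurt only: max(526/237, 43/13) = 3.308 servings → $3.31.
cottage cheese only: max(526/169, 43/12) = 3.583 servings → $2.69.
hummus + Greek yogurt: intersection lies outside the first quadrant.
hummus + cottage cheese with both targets exact would need a negative amount; discard.
Greek yogurt + cottage cheese: intersection lies outside the first quadrant.
The minimum over all feasible corners is $2.69.

$2.69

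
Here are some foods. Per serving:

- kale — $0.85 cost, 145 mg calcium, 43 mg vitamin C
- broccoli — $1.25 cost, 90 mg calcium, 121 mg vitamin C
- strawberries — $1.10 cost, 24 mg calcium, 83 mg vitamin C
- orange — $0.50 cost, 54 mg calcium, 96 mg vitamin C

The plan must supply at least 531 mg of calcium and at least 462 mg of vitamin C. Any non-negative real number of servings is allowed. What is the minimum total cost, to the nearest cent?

$3.81

With two linear requirements the optimum uses one or two foods; enumerate the corners.
kale only: max(531/145, 462/43) = 10.74 servings → $9.13.
broccoli only: max(531/90, 462/121) = 5.9 servings → $7.38.
strawberries only: max(531/24, 462/83) = 22.12 servings → $24.34.
orange only: max(531/54, 462/96) = 9.833 servings → $4.92.
kale + broccoli with both tight: 1.658 servings and 3.229 servings → $5.45.
kale + strawberries with both tight: 2.998 servings and 4.013 servings → $6.96.
kale + orange with both tight: 2.244 servings and 3.807 servings → $3.81.
broccoli + strawberries with both targets exact would need a negative amount; discard.
broccoli + orange: intersection lies outside the first quadrant.
strawberries + orange with both targets exact would need a negative amount; discard.
Cheapest feasible corner: $3.81.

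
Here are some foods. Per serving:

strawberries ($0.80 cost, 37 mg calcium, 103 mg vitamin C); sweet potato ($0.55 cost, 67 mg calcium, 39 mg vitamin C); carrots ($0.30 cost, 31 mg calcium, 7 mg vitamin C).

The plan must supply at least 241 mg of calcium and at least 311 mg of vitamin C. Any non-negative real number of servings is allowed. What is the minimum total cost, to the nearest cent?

At the optimum either one food covers both requirements or two foods hit both targets exactly; no other combination can be cheaper.
strawberries only: max(241/37, 311/103) = 6.514 servings → $5.21.
sweet potato only: max(241/67, 311/39) = 7.974 servings → $4.39.
carrots only: max(241/31, 311/7) = 44.43 servings → $13.33.
strawberries + sweet potato with both tight: 2.096 servings and 2.44 servings → $3.02.
strawberries + carrots with both tight: 2.711 servings and 4.539 servings → $3.53.
sweet potato + carrots: the both-tight solution has a negative serving — not a feasible corner.
Cheapest feasible corner: $3.02.

$3.02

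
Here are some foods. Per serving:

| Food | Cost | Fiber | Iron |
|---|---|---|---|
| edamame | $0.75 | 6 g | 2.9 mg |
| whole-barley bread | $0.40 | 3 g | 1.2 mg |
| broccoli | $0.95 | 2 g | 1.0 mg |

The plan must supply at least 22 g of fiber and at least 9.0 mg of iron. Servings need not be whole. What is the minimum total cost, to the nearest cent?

$2.75

An LP optimum is at a vertex; with two nutrient constraints at most two foods are used. Check each candidate.
edamame only: max(22/6, 9.0/2.9) = 3.667 servings → $2.75.
whole-barley bread only: max(22/3, 9.0/1.2) = 7.5 servings → $3.00.
broccoli only: max(22/2, 9.0/1.0) = 11 servings → $10.45.
edamame + whole-barley bread with both tight: 0.4 servings and 6.533 servings → $2.91.
edamame + broccoli: the both-tight solution has a negative serving — not a feasible corner.
whole-barley bread + broccoli with both tight: 6.667 servings and 1 serving → $3.62.
Cheapest feasible corner: $2.75.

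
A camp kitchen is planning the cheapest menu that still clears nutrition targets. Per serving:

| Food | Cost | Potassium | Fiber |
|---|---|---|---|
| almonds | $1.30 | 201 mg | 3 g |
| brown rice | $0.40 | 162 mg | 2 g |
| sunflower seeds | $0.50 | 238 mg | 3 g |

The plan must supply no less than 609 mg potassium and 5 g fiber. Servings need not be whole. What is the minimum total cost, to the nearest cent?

With two linear requirements the optimum uses one or two foods; enumerate the corners.
almonds only: max(609/201, 5/3) = 3.03 servings → $3.94.
brown rice only: max(609/162, 5/2) = 3.759 servings → $1.50.
sunflower seeds only: max(609/238, 5/3) = 2.559 servings → $1.28.
almonds + brown rice: intersection lies outside the first quadrant.
almonds + sunflower seeds with both targets exact would need a negative amount; discard.
brown rice + sunflower seeds: the both-tight solution has a negative serving — not a feasible corner.
Cheapest feasible corner: $1.28.

$1.28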